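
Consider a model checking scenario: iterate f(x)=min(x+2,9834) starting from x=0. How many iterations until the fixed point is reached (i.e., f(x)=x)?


Step 1: x=0, cap=9834, increment=2
Step 2: x grows by 2 each step until capped at 9834; fixed point is x=9834
Step 3: iterations = ceil(9834/2) = 4917

4917


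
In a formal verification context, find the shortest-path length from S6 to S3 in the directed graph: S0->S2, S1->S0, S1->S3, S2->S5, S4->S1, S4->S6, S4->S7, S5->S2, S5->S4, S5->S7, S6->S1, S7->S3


BFS layer-by-layer from S6:
  dist 0: {S6}
  dist 1: {S1}
  dist 2: {S0, S3}
  -> S3 reached at distance 2
Shortest path length = 2

2


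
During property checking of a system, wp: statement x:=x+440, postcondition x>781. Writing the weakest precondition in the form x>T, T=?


Formula: wp(x:=E, P) = P[E/x] (substitute E for x in postcondition)
Step 1: Postcondition: x>781
Step 2: Substitute x+440 for x: x+440>781
Step 3: Solve for x: x > 781-440 = 341

341


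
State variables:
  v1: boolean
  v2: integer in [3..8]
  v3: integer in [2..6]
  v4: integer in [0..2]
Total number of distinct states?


State space = product of domain sizes of all variables.
Domain sizes:
  v1 (boolean): 2
  v2 (integer in [3..8]): 6
  v3 (integer in [2..6]): 5
  v4 (integer in [0..2]): 3
Product = 2 * 6 * 5 * 3 = 180

180


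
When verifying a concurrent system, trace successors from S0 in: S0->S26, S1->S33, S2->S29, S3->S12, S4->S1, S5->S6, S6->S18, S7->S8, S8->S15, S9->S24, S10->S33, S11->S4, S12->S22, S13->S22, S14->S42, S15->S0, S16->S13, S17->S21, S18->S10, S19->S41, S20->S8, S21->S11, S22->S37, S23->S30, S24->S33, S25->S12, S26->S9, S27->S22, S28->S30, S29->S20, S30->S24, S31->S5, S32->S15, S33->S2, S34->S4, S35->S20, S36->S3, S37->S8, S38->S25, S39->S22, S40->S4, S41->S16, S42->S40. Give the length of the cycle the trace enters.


Trace from S0 until a state repeats:
  S0 -> S26 -> S9 -> S24 -> S33 -> S2 -> S29 -> S20 -> S8 -> S15 -> S0
S0 first seen at step 0, revisited at step 10.
Cycle length = 10 - 0 = 10

10


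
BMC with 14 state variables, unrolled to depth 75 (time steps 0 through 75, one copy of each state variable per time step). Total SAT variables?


BMC unrolls to depth k, creating one copy of each state var for steps 0..k.
Step count = 75 + 1 = 76 (steps 0 through 75)
Vars per step = 14
Total = 14 * 76 = 1064

1064


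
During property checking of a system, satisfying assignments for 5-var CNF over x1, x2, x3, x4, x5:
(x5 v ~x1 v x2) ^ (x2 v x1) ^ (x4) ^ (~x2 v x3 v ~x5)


CNF with 4 clauses over 5 vars (32 assignments).
An assignment satisfies CNF iff every clause has >=1 true literal.
Check each row (bits = x1,x2,x3,x4,x5; clause T/F shown):
  row 0 [00000]: clauses=TFFT -> 0
  row 1 [00001]: clauses=TFFT -> 0
  row 2 [00010]: clauses=TFTT -> 0
  row 3 [00011]: clauses=TFTT -> 0
  row 4 [00100]: clauses=TFFT -> 0
  row 5 [00101]: clauses=TFFT -> 0
  row 6 [00110]: clauses=TFTT -> 0
  row 7 [00111]: clauses=TFTT -> 0
  row 8 [01000]: clauses=TTFT -> 0
  row 9 [01001]: clauses=TTFF -> 0
  row 10 [01010]: clauses=TTTT -> 1
  row 11 [01011]: clauses=TTTF -> 0
  row 12 [01100]: clauses=TTFT -> 0
  row 13 [01101]: clauses=TTFT -> 0
  row 14 [01110]: clauses=TTTT -> 1
  row 15 [01111]: clauses=TTTT -> 1
  row 16 [10000]: clauses=FTFT -> 0
  row 17 [10001]: clauses=TTFT -> 0
  row 18 [10010]: clauses=FTTT -> 0
  row 19 [10011]: clauses=TTTT -> 1
  row 20 [10100]: clauses=FTFT -> 0
  row 21 [10101]: clauses=TTFT -> 0
  row 22 [10110]: clauses=FTTT -> 0
  row 23 [10111]: clauses=TTTT -> 1
  row 24 [11000]: clauses=TTFT -> 0
  row 25 [11001]: clauses=TTFF -> 0
  row 26 [11010]: clauses=TTTT -> 1
  row 27 [11011]: clauses=TTTF -> 0
  row 28 [11100]: clauses=TTFT -> 0
  row 29 [11101]: clauses=TTFT -> 0
  row 30 [11110]: clauses=TTTT -> 1
  row 31 [11111]: clauses=TTTT -> 1
Full result column, 8 rows per line (x1,x2 fixed per line; x3,x4,x5 runs 000..111 left to right):
  rows 0-7 [x1,x2=00]: 00000000  (ones: 0)
  rows 8-15 [x1,x2=01]: 00100011  (ones: 3)
  rows 16-23 [x1,x2=10]: 00010001  (ones: 2)
  rows 24-31 [x1,x2=11]: 00100011  (ones: 3)
Satisfying assignments = 0+3+2+3 = 8

8


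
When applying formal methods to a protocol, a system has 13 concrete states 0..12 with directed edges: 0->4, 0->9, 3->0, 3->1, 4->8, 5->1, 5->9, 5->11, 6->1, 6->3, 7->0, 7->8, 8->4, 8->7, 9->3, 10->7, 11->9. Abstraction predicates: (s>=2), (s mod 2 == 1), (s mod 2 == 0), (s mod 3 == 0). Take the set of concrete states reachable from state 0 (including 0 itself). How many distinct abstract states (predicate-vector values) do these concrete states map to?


BFS from 0:
Concrete reachable: {0, 1, 3, 4, 7, 8, 9}
Abstract via predicates (s>=2), (s mod 2 == 1), (s mod 2 == 0), (s mod 3 == 0):
  (0,0,1,1) <- {0}
  (0,1,0,0) <- {1}
  (1,0,1,0) <- {4, 8}
  (1,1,0,0) <- {7}
  (1,1,0,1) <- {3, 9}
Distinct abstract states = 5

5


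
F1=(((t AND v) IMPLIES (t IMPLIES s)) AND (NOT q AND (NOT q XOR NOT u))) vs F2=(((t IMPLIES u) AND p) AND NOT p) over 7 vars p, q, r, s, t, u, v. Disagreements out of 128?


F1 = (((t AND v) IMPLIES (t IMPLIES s)) AND (NOT q AND (NOT q XOR NOT u)))
F2 = (((t IMPLIES u) AND p) AND NOT p)
Evaluate both on each of 128 rows (bits = p,q,r,s,t,u,v):
  row 0 [0000000]: F1=0 F2=0 -> 0
  row 1 [0000001]: F1=0 F2=0 -> 0
  row 2 [0000010]: F1=1 F2=0 (differ) -> 1
  row 3 [0000011]: F1=1 F2=0 (differ) -> 1
  row 4 [0000100]: F1=0 F2=0 -> 0
  (every remaining row is evaluated the same way; all 128 results are listed next)
Full result column, 8 rows per line (p,q,r,s fixed per line; t,u,v runs 000..111 left to right):
  rows 0-7 [p,q,r,s=0000]: 00110010  (ones: 3)
  rows 8-15 [p,q,r,s=0001]: 00110011  (ones: 4)
  rows 16-23 [p,q,r,s=0010]: 00110010  (ones: 3)
  rows 24-31 [p,q,r,s=0011]: 00110011  (ones: 4)
  rows 32-39 [p,q,r,s=0100]: 00000000  (ones: 0)
  rows 40-47 [p,q,r,s=0101]: 00000000  (ones: 0)
  rows 48-55 [p,q,r,s=0110]: 00000000  (ones: 0)
  rows 56-63 [p,q,r,s=0111]: 00000000  (ones: 0)
  rows 64-71 [p,q,r,s=1000]: 00110010  (ones: 3)
  rows 72-79 [p,q,r,s=1001]: 00110011  (ones: 4)
  rows 80-87 [p,q,r,s=1010]: 00110010  (ones: 3)
  rows 88-95 [p,q,r,s=1011]: 00110011  (ones: 4)
  rows 96-103 [p,q,r,s=1100]: 00000000  (ones: 0)
  rows 104-111 [p,q,r,s=1101]: 00000000  (ones: 0)
  rows 112-119 [p,q,r,s=1110]: 00000000  (ones: 0)
  rows 120-127 [p,q,r,s=1111]: 00000000  (ones: 0)
Disagreements = 3+4+3+4+0+0+0+0+3+4+3+4+0+0+0+0 = 28

28


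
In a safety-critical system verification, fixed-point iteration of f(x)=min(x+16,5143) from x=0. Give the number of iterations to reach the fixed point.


Step 1: x=0, cap=5143, increment=16
Step 2: x grows by 16 each step until capped at 5143; fixed point is x=5143
Step 3: iterations = ceil(5143/16) = 322

322


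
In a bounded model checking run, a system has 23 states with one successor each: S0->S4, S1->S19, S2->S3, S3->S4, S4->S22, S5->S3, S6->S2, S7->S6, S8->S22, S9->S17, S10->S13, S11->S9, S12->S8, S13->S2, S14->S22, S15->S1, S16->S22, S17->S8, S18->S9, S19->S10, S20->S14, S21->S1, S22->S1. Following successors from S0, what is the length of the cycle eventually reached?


Trace from S0 until a state repeats:
  S0 -> S4 -> S22 -> S1 -> S19 -> S10 -> S13 -> S2 -> S3 -> S4
S4 first seen at step 1, revisited at step 9.
Cycle length = 9 - 1 = 8

8


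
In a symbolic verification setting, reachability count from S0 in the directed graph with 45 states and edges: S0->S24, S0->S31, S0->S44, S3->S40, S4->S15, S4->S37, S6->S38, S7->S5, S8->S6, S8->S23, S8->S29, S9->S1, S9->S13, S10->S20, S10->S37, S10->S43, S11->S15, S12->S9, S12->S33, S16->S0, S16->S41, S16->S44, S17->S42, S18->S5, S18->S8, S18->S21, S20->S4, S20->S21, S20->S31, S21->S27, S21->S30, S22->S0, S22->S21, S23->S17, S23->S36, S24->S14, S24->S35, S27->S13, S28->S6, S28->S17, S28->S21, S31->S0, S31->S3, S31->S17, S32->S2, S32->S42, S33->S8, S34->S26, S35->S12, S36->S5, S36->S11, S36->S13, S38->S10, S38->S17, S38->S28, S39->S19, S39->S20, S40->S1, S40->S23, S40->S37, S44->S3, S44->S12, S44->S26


BFS from S0:
  layer 0: {S0}
  layer 1: {S24, S31, S44}
  layer 2: {S3, S12, S14, S17, S26, S35}
  layer 3: {S9, S33, S40, S42}
  layer 4: {S1, S8, S13, S23, S37}
  layer 5: {S6, S29, S36}
  layer 6: {S5, S11, S38}
  layer 7: {S10, S15, S28}
  layer 8: {S20, S21, S43}
  layer 9: {S4, S27, S30}
Reachable set: {S0, S1, S3, S4, S5, S6, S8, S9, S10, S11, S12, S13, S14, S15, S17, S20, S21, S23, S24, S26, S27, S28, S29, S30, S31, S33, S35, S36, S37, S38, S40, S42, S43, S44}
Count = 34

34


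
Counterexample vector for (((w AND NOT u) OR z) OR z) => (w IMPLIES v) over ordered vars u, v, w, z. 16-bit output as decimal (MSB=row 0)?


F1 = (((w AND NOT u) OR z) OR z)
F2 = (w IMPLIES v)
Counterexample to F1=>F2 is where F1=1 and F2=0.
Evaluate each row (bits = u,v,w,z, MSB first):
  row 0 [0000]: F1=0 F2=1 -> F1&~F2 -> 0
  row 1 [0001]: F1=1 F2=1 -> F1&~F2 -> 0
  row 2 [0010]: F1=1 F2=0 -> F1&~F2 -> 1
  row 3 [0011]: F1=1 F2=0 -> F1&~F2 -> 1
  row 4 [0100]: F1=0 F2=1 -> F1&~F2 -> 0
  row 5 [0101]: F1=1 F2=1 -> F1&~F2 -> 0
  row 6 [0110]: F1=1 F2=1 -> F1&~F2 -> 0
  row 7 [0111]: F1=1 F2=1 -> F1&~F2 -> 0
  row 8 [1000]: F1=0 F2=1 -> F1&~F2 -> 0
  row 9 [1001]: F1=1 F2=1 -> F1&~F2 -> 0
  row 10 [1010]: F1=0 F2=0 -> F1&~F2 -> 0
  row 11 [1011]: F1=1 F2=0 -> F1&~F2 -> 1
  row 12 [1100]: F1=0 F2=1 -> F1&~F2 -> 0
  row 13 [1101]: F1=1 F2=1 -> F1&~F2 -> 0
  row 14 [1110]: F1=0 F2=1 -> F1&~F2 -> 0
  row 15 [1111]: F1=1 F2=1 -> F1&~F2 -> 0
Full result column, 4 rows per line (u,v fixed per line; w,z runs 00..11 left to right):
  rows 0-3 [u,v=00]: 0011  = hex 3
  rows 4-7 [u,v=01]: 0000  = hex 0
  rows 8-11 [u,v=10]: 0001  = hex 1
  rows 12-15 [u,v=11]: 0000  = hex 0
Counterexample vector (row 0 .. row 15) = 0011000000010000
Output column grouped in 4s = 0011 0000 0001 0000 = 0x3010
Convert to decimal digit by digit (value = value*16 + digit):
  3 -> 3
  3*16 + 0 = 48
  48*16 + 1 = 769
  769*16 + 0 = 12304
Decimal = 12304

12304


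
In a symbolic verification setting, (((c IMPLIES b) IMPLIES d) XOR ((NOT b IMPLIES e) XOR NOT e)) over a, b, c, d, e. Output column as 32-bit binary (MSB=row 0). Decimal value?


Formula: (((c IMPLIES b) IMPLIES d) XOR ((NOT b IMPLIES e) XOR NOT e)) over a, b, c, d, e (32 rows)
Evaluate each row (bits = a,b,c,d,e, MSB first):
  row 0 [00000]: (((0 IMPLIES 0) IMPLIES 0) XOR ((NOT 0 IMPLIES 0) XOR NOT 0)) -> 1
  row 1 [00001]: (((0 IMPLIES 0) IMPLIES 0) XOR ((NOT 0 IMPLIES 1) XOR NOT 1)) -> 1
  row 2 [00010]: (((0 IMPLIES 0) IMPLIES 1) XOR ((NOT 0 IMPLIES 0) XOR NOT 0)) -> 0
  row 3 [00011]: (((0 IMPLIES 0) IMPLIES 1) XOR ((NOT 0 IMPLIES 1) XOR NOT 1)) -> 0
  row 4 [00100]: (((1 IMPLIES 0) IMPLIES 0) XOR ((NOT 0 IMPLIES 0) XOR NOT 0)) -> 0
  row 5 [00101]: (((1 IMPLIES 0) IMPLIES 0) XOR ((NOT 0 IMPLIES 1) XOR NOT 1)) -> 0
  row 6 [00110]: (((1 IMPLIES 0) IMPLIES 1) XOR ((NOT 0 IMPLIES 0) XOR NOT 0)) -> 0
  row 7 [00111]: (((1 IMPLIES 0) IMPLIES 1) XOR ((NOT 0 IMPLIES 1) XOR NOT 1)) -> 0
  row 8 [01000]: (((0 IMPLIES 1) IMPLIES 0) XOR ((NOT 1 IMPLIES 0) XOR NOT 0)) -> 0
  row 9 [01001]: (((0 IMPLIES 1) IMPLIES 0) XOR ((NOT 1 IMPLIES 1) XOR NOT 1)) -> 1
  row 10 [01010]: (((0 IMPLIES 1) IMPLIES 1) XOR ((NOT 1 IMPLIES 0) XOR NOT 0)) -> 1
  row 11 [01011]: (((0 IMPLIES 1) IMPLIES 1) XOR ((NOT 1 IMPLIES 1) XOR NOT 1)) -> 0
  row 12 [01100]: (((1 IMPLIES 1) IMPLIES 0) XOR ((NOT 1 IMPLIES 0) XOR NOT 0)) -> 0
  row 13 [01101]: (((1 IMPLIES 1) IMPLIES 0) XOR ((NOT 1 IMPLIES 1) XOR NOT 1)) -> 1
  row 14 [01110]: (((1 IMPLIES 1) IMPLIES 1) XOR ((NOT 1 IMPLIES 0) XOR NOT 0)) -> 1
  row 15 [01111]: (((1 IMPLIES 1) IMPLIES 1) XOR ((NOT 1 IMPLIES 1) XOR NOT 1)) -> 0
  row 16 [10000]: (((0 IMPLIES 0) IMPLIES 0) XOR ((NOT 0 IMPLIES 0) XOR NOT 0)) -> 1
  row 17 [10001]: (((0 IMPLIES 0) IMPLIES 0) XOR ((NOT 0 IMPLIES 1) XOR NOT 1)) -> 1
  row 18 [10010]: (((0 IMPLIES 0) IMPLIES 1) XOR ((NOT 0 IMPLIES 0) XOR NOT 0)) -> 0
  row 19 [10011]: (((0 IMPLIES 0) IMPLIES 1) XOR ((NOT 0 IMPLIES 1) XOR NOT 1)) -> 0
  row 20 [10100]: (((1 IMPLIES 0) IMPLIES 0) XOR ((NOT 0 IMPLIES 0) XOR NOT 0)) -> 0
  row 21 [10101]: (((1 IMPLIES 0) IMPLIES 0) XOR ((NOT 0 IMPLIES 1) XOR NOT 1)) -> 0
  row 22 [10110]: (((1 IMPLIES 0) IMPLIES 1) XOR ((NOT 0 IMPLIES 0) XOR NOT 0)) -> 0
  row 23 [10111]: (((1 IMPLIES 0) IMPLIES 1) XOR ((NOT 0 IMPLIES 1) XOR NOT 1)) -> 0
  row 24 [11000]: (((0 IMPLIES 1) IMPLIES 0) XOR ((NOT 1 IMPLIES 0) XOR NOT 0)) -> 0
  row 25 [11001]: (((0 IMPLIES 1) IMPLIES 0) XOR ((NOT 1 IMPLIES 1) XOR NOT 1)) -> 1
  row 26 [11010]: (((0 IMPLIES 1) IMPLIES 1) XOR ((NOT 1 IMPLIES 0) XOR NOT 0)) -> 1
  row 27 [11011]: (((0 IMPLIES 1) IMPLIES 1) XOR ((NOT 1 IMPLIES 1) XOR NOT 1)) -> 0
  row 28 [11100]: (((1 IMPLIES 1) IMPLIES 0) XOR ((NOT 1 IMPLIES 0) XOR NOT 0)) -> 0
  row 29 [11101]: (((1 IMPLIES 1) IMPLIES 0) XOR ((NOT 1 IMPLIES 1) XOR NOT 1)) -> 1
  row 30 [11110]: (((1 IMPLIES 1) IMPLIES 1) XOR ((NOT 1 IMPLIES 0) XOR NOT 0)) -> 1
  row 31 [11111]: (((1 IMPLIES 1) IMPLIES 1) XOR ((NOT 1 IMPLIES 1) XOR NOT 1)) -> 0
Full result column, 4 rows per line (a,b,c fixed per line; d,e runs 00..11 left to right):
  rows 0-3 [a,b,c=000]: 1100  = hex C
  rows 4-7 [a,b,c=001]: 0000  = hex 0
  rows 8-11 [a,b,c=010]: 0110  = hex 6
  rows 12-15 [a,b,c=011]: 0110  = hex 6
  rows 16-19 [a,b,c=100]: 1100  = hex C
  rows 20-23 [a,b,c=101]: 0000  = hex 0
  rows 24-27 [a,b,c=110]: 0110  = hex 6
  rows 28-31 [a,b,c=111]: 0110  = hex 6
Output column (row 0 .. row 31) = 11000000011001101100000001100110
Output column grouped in 4s = 1100 0000 0110 0110 1100 0000 0110 0110 = 0xC066C066
Convert to decimal digit by digit (value = value*16 + digit):
  C -> 12
  12*16 + 0 = 192
  192*16 + 6 = 3078
  3078*16 + 6 = 49254
  49254*16 + 12 (C) = 788076
  788076*16 + 0 = 12609216
  12609216*16 + 6 = 201747462
  201747462*16 + 6 = 3227959398
Decimal = 3227959398

3227959398


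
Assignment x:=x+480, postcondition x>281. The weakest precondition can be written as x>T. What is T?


Formula: wp(x:=E, P) = P[E/x] (substitute E for x in postcondition)
Step 1: Postcondition: x>281
Step 2: Substitute x+480 for x: x+480>281
Step 3: Solve for x: x > 281-480 = -199

-199


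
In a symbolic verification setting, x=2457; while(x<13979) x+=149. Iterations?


Step 1: x goes from 2457 toward 13979 by 149; the body runs while x<13979, so iterations = ceil((bound-start)/step)
Step 2: Distance=11522
Step 3: ceil(11522/149)=78

78


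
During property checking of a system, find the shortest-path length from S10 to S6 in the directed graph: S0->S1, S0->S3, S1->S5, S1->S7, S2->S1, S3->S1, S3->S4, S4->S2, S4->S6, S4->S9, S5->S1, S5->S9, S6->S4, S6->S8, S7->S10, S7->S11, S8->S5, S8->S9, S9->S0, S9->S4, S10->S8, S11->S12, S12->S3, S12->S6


BFS layer-by-layer from S10:
  dist 0: {S10}
  dist 1: {S8}
  dist 2: {S5, S9}
  dist 3: {S0, S1, S4}
  dist 4: {S2, S3, S6, S7}
  -> S6 reached at distance 4
Shortest path length = 4

4


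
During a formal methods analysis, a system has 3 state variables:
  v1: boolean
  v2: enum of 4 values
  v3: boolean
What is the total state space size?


State space = product of domain sizes of all variables.
Domain sizes:
  v1 (boolean): 2
  v2 (enum of 4 values): 4
  v3 (boolean): 2
Product = 2 * 4 * 2 = 16

16


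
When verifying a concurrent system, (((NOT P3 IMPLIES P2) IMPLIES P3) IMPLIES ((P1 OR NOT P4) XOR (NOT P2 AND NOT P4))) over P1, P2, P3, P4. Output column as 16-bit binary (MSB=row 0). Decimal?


Formula: (((NOT P3 IMPLIES P2) IMPLIES P3) IMPLIES ((P1 OR NOT P4) XOR (NOT P2 AND NOT P4))) over P1, P2, P3, P4 (16 rows)
Evaluate each row (bits = P1,P2,P3,P4, MSB first):
  row 0 [0000]: (((NOT 0 IMPLIES 0) IMPLIES 0) IMPLIES ((0 OR NOT 0) XOR (NOT 0 AND NOT 0))) -> 0
  row 1 [0001]: (((NOT 0 IMPLIES 0) IMPLIES 0) IMPLIES ((0 OR NOT 1) XOR (NOT 0 AND NOT 1))) -> 0
  row 2 [0010]: (((NOT 1 IMPLIES 0) IMPLIES 1) IMPLIES ((0 OR NOT 0) XOR (NOT 0 AND NOT 0))) -> 0
  row 3 [0011]: (((NOT 1 IMPLIES 0) IMPLIES 1) IMPLIES ((0 OR NOT 1) XOR (NOT 0 AND NOT 1))) -> 0
  row 4 [0100]: (((NOT 0 IMPLIES 1) IMPLIES 0) IMPLIES ((0 OR NOT 0) XOR (NOT 1 AND NOT 0))) -> 1
  row 5 [0101]: (((NOT 0 IMPLIES 1) IMPLIES 0) IMPLIES ((0 OR NOT 1) XOR (NOT 1 AND NOT 1))) -> 1
  row 6 [0110]: (((NOT 1 IMPLIES 1) IMPLIES 1) IMPLIES ((0 OR NOT 0) XOR (NOT 1 AND NOT 0))) -> 1
  row 7 [0111]: (((NOT 1 IMPLIES 1) IMPLIES 1) IMPLIES ((0 OR NOT 1) XOR (NOT 1 AND NOT 1))) -> 0
  row 8 [1000]: (((NOT 0 IMPLIES 0) IMPLIES 0) IMPLIES ((1 OR NOT 0) XOR (NOT 0 AND NOT 0))) -> 0
  row 9 [1001]: (((NOT 0 IMPLIES 0) IMPLIES 0) IMPLIES ((1 OR NOT 1) XOR (NOT 0 AND NOT 1))) -> 1
  row 10 [1010]: (((NOT 1 IMPLIES 0) IMPLIES 1) IMPLIES ((1 OR NOT 0) XOR (NOT 0 AND NOT 0))) -> 0
  row 11 [1011]: (((NOT 1 IMPLIES 0) IMPLIES 1) IMPLIES ((1 OR NOT 1) XOR (NOT 0 AND NOT 1))) -> 1
  row 12 [1100]: (((NOT 0 IMPLIES 1) IMPLIES 0) IMPLIES ((1 OR NOT 0) XOR (NOT 1 AND NOT 0))) -> 1
  row 13 [1101]: (((NOT 0 IMPLIES 1) IMPLIES 0) IMPLIES ((1 OR NOT 1) XOR (NOT 1 AND NOT 1))) -> 1
  row 14 [1110]: (((NOT 1 IMPLIES 1) IMPLIES 1) IMPLIES ((1 OR NOT 0) XOR (NOT 1 AND NOT 0))) -> 1
  row 15 [1111]: (((NOT 1 IMPLIES 1) IMPLIES 1) IMPLIES ((1 OR NOT 1) XOR (NOT 1 AND NOT 1))) -> 1
Full result column, 4 rows per line (P1,P2 fixed per line; P3,P4 runs 00..11 left to right):
  rows 0-3 [P1,P2=00]: 0000  = hex 0
  rows 4-7 [P1,P2=01]: 1110  = hex E
  rows 8-11 [P1,P2=10]: 0101  = hex 5
  rows 12-15 [P1,P2=11]: 1111  = hex F
Output column (row 0 .. row 15) = 0000111001011111
Output column grouped in 4s = 0000 1110 0101 1111 = 0x0E5F
Convert to decimal digit by digit (value = value*16 + digit):
  0 -> 0
  0*16 + 14 (E) = 14
  14*16 + 5 = 229
  229*16 + 15 (F) = 3679
Decimal = 3679

3679


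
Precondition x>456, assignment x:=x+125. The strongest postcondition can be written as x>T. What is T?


Formula: sp(P, x:=E) = exists old_x. (x = E[old_x/x]) AND P[old_x/x] (old_x is the value of x before the assignment; eliminate old_x by solving x = E[old_x/x] for old_x)
Step 1: Precondition P: x>456, i.e. old_x > 456
Step 2: Assignment gives x = old_x + 125, so old_x = x - 125
Step 3: Substitute into P: x - 125 > 456
Step 4: Simplify: x > 456+125 = 581

581


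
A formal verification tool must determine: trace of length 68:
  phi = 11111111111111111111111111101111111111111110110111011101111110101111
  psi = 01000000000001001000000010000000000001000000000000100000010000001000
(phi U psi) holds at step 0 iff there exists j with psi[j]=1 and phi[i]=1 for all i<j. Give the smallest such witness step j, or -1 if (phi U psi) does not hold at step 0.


(phi U psi) at 0: need smallest j with psi[j]=1 and phi[i]=1 for all i in [0,j).
Scan from step 0:
  step 0: phi=1, psi=0 -> continue
  step 1: psi=1 and phi held for [0,1) -> witness found
Witness step = 1

1


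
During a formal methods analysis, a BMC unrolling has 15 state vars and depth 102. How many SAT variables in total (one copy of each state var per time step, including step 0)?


BMC unrolls to depth k, creating one copy of each state var for steps 0..k.
Step count = 102 + 1 = 103 (steps 0 through 102)
Vars per step = 15
Total = 15 * 103 = 1545

1545


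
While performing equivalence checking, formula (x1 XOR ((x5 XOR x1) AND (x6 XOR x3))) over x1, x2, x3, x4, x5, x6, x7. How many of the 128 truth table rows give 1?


Formula: (x1 XOR ((x5 XOR x1) AND (x6 XOR x3))) over 7 vars (128 rows)
Evaluate each row (x1, x2, x3, x4, x5, x6, x7 as bits, MSB first):
  row 0 [0000000]: (0 XOR ((0 XOR 0) AND (0 XOR 0))) -> 0
  row 1 [0000001]: (0 XOR ((0 XOR 0) AND (0 XOR 0))) -> 0
  row 2 [0000010]: (0 XOR ((0 XOR 0) AND (1 XOR 0))) -> 0
  row 3 [0000011]: (0 XOR ((0 XOR 0) AND (1 XOR 0))) -> 0
  row 4 [0000100]: (0 XOR ((1 XOR 0) AND (0 XOR 0))) -> 0
  (every remaining row is evaluated the same way; all 128 results are listed next)
Full result column, 8 rows per line (x1,x2,x3,x4 fixed per line; x5,x6,x7 runs 000..111 left to right):
  rows 0-7 [x1,x2,x3,x4=0000]: 00000011  (ones: 2)
  rows 8-15 [x1,x2,x3,x4=0001]: 00000011  (ones: 2)
  rows 16-23 [x1,x2,x3,x4=0010]: 00001100  (ones: 2)
  rows 24-31 [x1,x2,x3,x4=0011]: 00001100  (ones: 2)
  rows 32-39 [x1,x2,x3,x4=0100]: 00000011  (ones: 2)
  rows 40-47 [x1,x2,x3,x4=0101]: 00000011  (ones: 2)
  rows 48-55 [x1,x2,x3,x4=0110]: 00001100  (ones: 2)
  rows 56-63 [x1,x2,x3,x4=0111]: 00001100  (ones: 2)
  rows 64-71 [x1,x2,x3,x4=1000]: 11001111  (ones: 6)
  rows 72-79 [x1,x2,x3,x4=1001]: 11001111  (ones: 6)
  rows 80-87 [x1,x2,x3,x4=1010]: 00111111  (ones: 6)
  rows 88-95 [x1,x2,x3,x4=1011]: 00111111  (ones: 6)
  rows 96-103 [x1,x2,x3,x4=1100]: 11001111  (ones: 6)
  rows 104-111 [x1,x2,x3,x4=1101]: 11001111  (ones: 6)
  rows 112-119 [x1,x2,x3,x4=1110]: 00111111  (ones: 6)
  rows 120-127 [x1,x2,x3,x4=1111]: 00111111  (ones: 6)
Count of 1-rows = 2+2+2+2+2+2+2+2+6+6+6+6+6+6+6+6 = 64

64


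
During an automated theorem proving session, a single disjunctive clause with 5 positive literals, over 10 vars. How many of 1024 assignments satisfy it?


Step 1: Total=2^10=1024
Step 2: Unsat when all 5 false: 2^5=32
Step 3: Sat=1024-32=992

992


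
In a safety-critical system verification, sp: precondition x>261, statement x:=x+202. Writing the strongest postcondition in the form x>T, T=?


Formula: sp(P, x:=E) = exists old_x. (x = E[old_x/x]) AND P[old_x/x] (old_x is the value of x before the assignment; eliminate old_x by solving x = E[old_x/x] for old_x)
Step 1: Precondition P: x>261, i.e. old_x > 261
Step 2: Assignment gives x = old_x + 202, so old_x = x - 202
Step 3: Substitute into P: x - 202 > 261
Step 4: Simplify: x > 261+202 = 463

463


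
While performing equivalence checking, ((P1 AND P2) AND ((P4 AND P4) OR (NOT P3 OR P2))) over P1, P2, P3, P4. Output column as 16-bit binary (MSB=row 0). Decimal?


Formula: ((P1 AND P2) AND ((P4 AND P4) OR (NOT P3 OR P2))) over P1, P2, P3, P4 (16 rows)
Evaluate each row (bits = P1,P2,P3,P4, MSB first):
  row 0 [0000]: ((0 AND 0) AND ((0 AND 0) OR (NOT 0 OR 0))) -> 0
  row 1 [0001]: ((0 AND 0) AND ((1 AND 1) OR (NOT 0 OR 0))) -> 0
  row 2 [0010]: ((0 AND 0) AND ((0 AND 0) OR (NOT 1 OR 0))) -> 0
  row 3 [0011]: ((0 AND 0) AND ((1 AND 1) OR (NOT 1 OR 0))) -> 0
  row 4 [0100]: ((0 AND 1) AND ((0 AND 0) OR (NOT 0 OR 1))) -> 0
  row 5 [0101]: ((0 AND 1) AND ((1 AND 1) OR (NOT 0 OR 1))) -> 0
  row 6 [0110]: ((0 AND 1) AND ((0 AND 0) OR (NOT 1 OR 1))) -> 0
  row 7 [0111]: ((0 AND 1) AND ((1 AND 1) OR (NOT 1 OR 1))) -> 0
  row 8 [1000]: ((1 AND 0) AND ((0 AND 0) OR (NOT 0 OR 0))) -> 0
  row 9 [1001]: ((1 AND 0) AND ((1 AND 1) OR (NOT 0 OR 0))) -> 0
  row 10 [1010]: ((1 AND 0) AND ((0 AND 0) OR (NOT 1 OR 0))) -> 0
  row 11 [1011]: ((1 AND 0) AND ((1 AND 1) OR (NOT 1 OR 0))) -> 0
  row 12 [1100]: ((1 AND 1) AND ((0 AND 0) OR (NOT 0 OR 1))) -> 1
  row 13 [1101]: ((1 AND 1) AND ((1 AND 1) OR (NOT 0 OR 1))) -> 1
  row 14 [1110]: ((1 AND 1) AND ((0 AND 0) OR (NOT 1 OR 1))) -> 1
  row 15 [1111]: ((1 AND 1) AND ((1 AND 1) OR (NOT 1 OR 1))) -> 1
Full result column, 4 rows per line (P1,P2 fixed per line; P3,P4 runs 00..11 left to right):
  rows 0-3 [P1,P2=00]: 0000  = hex 0
  rows 4-7 [P1,P2=01]: 0000  = hex 0
  rows 8-11 [P1,P2=10]: 0000  = hex 0
  rows 12-15 [P1,P2=11]: 1111  = hex F
Output column (row 0 .. row 15) = 0000000000001111
Output column grouped in 4s = 0000 0000 0000 1111 = 0x000F
Convert to decimal digit by digit (value = value*16 + digit):
  0 -> 0
  0*16 + 0 = 0
  0*16 + 0 = 0
  0*16 + 15 (F) = 15
Decimal = 15

15


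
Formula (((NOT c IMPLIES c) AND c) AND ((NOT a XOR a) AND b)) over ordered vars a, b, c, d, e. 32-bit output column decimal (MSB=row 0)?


Formula: (((NOT c IMPLIES c) AND c) AND ((NOT a XOR a) AND b)) over a, b, c, d, e (32 rows)
Evaluate each row (bits = a,b,c,d,e, MSB first):
  row 0 [00000]: (((NOT 0 IMPLIES 0) AND 0) AND ((NOT 0 XOR 0) AND 0)) -> 0
  row 1 [00001]: (((NOT 0 IMPLIES 0) AND 0) AND ((NOT 0 XOR 0) AND 0)) -> 0
  row 2 [00010]: (((NOT 0 IMPLIES 0) AND 0) AND ((NOT 0 XOR 0) AND 0)) -> 0
  row 3 [00011]: (((NOT 0 IMPLIES 0) AND 0) AND ((NOT 0 XOR 0) AND 0)) -> 0
  row 4 [00100]: (((NOT 1 IMPLIES 1) AND 1) AND ((NOT 0 XOR 0) AND 0)) -> 0
  row 5 [00101]: (((NOT 1 IMPLIES 1) AND 1) AND ((NOT 0 XOR 0) AND 0)) -> 0
  row 6 [00110]: (((NOT 1 IMPLIES 1) AND 1) AND ((NOT 0 XOR 0) AND 0)) -> 0
  row 7 [00111]: (((NOT 1 IMPLIES 1) AND 1) AND ((NOT 0 XOR 0) AND 0)) -> 0
  row 8 [01000]: (((NOT 0 IMPLIES 0) AND 0) AND ((NOT 0 XOR 0) AND 1)) -> 0
  row 9 [01001]: (((NOT 0 IMPLIES 0) AND 0) AND ((NOT 0 XOR 0) AND 1)) -> 0
  row 10 [01010]: (((NOT 0 IMPLIES 0) AND 0) AND ((NOT 0 XOR 0) AND 1)) -> 0
  row 11 [01011]: (((NOT 0 IMPLIES 0) AND 0) AND ((NOT 0 XOR 0) AND 1)) -> 0
  row 12 [01100]: (((NOT 1 IMPLIES 1) AND 1) AND ((NOT 0 XOR 0) AND 1)) -> 1
  row 13 [01101]: (((NOT 1 IMPLIES 1) AND 1) AND ((NOT 0 XOR 0) AND 1)) -> 1
  row 14 [01110]: (((NOT 1 IMPLIES 1) AND 1) AND ((NOT 0 XOR 0) AND 1)) -> 1
  row 15 [01111]: (((NOT 1 IMPLIES 1) AND 1) AND ((NOT 0 XOR 0) AND 1)) -> 1
  row 16 [10000]: (((NOT 0 IMPLIES 0) AND 0) AND ((NOT 1 XOR 1) AND 0)) -> 0
  row 17 [10001]: (((NOT 0 IMPLIES 0) AND 0) AND ((NOT 1 XOR 1) AND 0)) -> 0
  row 18 [10010]: (((NOT 0 IMPLIES 0) AND 0) AND ((NOT 1 XOR 1) AND 0)) -> 0
  row 19 [10011]: (((NOT 0 IMPLIES 0) AND 0) AND ((NOT 1 XOR 1) AND 0)) -> 0
  row 20 [10100]: (((NOT 1 IMPLIES 1) AND 1) AND ((NOT 1 XOR 1) AND 0)) -> 0
  row 21 [10101]: (((NOT 1 IMPLIES 1) AND 1) AND ((NOT 1 XOR 1) AND 0)) -> 0
  row 22 [10110]: (((NOT 1 IMPLIES 1) AND 1) AND ((NOT 1 XOR 1) AND 0)) -> 0
  row 23 [10111]: (((NOT 1 IMPLIES 1) AND 1) AND ((NOT 1 XOR 1) AND 0)) -> 0
  row 24 [11000]: (((NOT 0 IMPLIES 0) AND 0) AND ((NOT 1 XOR 1) AND 1)) -> 0
  row 25 [11001]: (((NOT 0 IMPLIES 0) AND 0) AND ((NOT 1 XOR 1) AND 1)) -> 0
  row 26 [11010]: (((NOT 0 IMPLIES 0) AND 0) AND ((NOT 1 XOR 1) AND 1)) -> 0
  row 27 [11011]: (((NOT 0 IMPLIES 0) AND 0) AND ((NOT 1 XOR 1) AND 1)) -> 0
  row 28 [11100]: (((NOT 1 IMPLIES 1) AND 1) AND ((NOT 1 XOR 1) AND 1)) -> 1
  row 29 [11101]: (((NOT 1 IMPLIES 1) AND 1) AND ((NOT 1 XOR 1) AND 1)) -> 1
  row 30 [11110]: (((NOT 1 IMPLIES 1) AND 1) AND ((NOT 1 XOR 1) AND 1)) -> 1
  row 31 [11111]: (((NOT 1 IMPLIES 1) AND 1) AND ((NOT 1 XOR 1) AND 1)) -> 1
Full result column, 4 rows per line (a,b,c fixed per line; d,e runs 00..11 left to right):
  rows 0-3 [a,b,c=000]: 0000  = hex 0
  rows 4-7 [a,b,c=001]: 0000  = hex 0
  rows 8-11 [a,b,c=010]: 0000  = hex 0
  rows 12-15 [a,b,c=011]: 1111  = hex F
  rows 16-19 [a,b,c=100]: 0000  = hex 0
  rows 20-23 [a,b,c=101]: 0000  = hex 0
  rows 24-27 [a,b,c=110]: 0000  = hex 0
  rows 28-31 [a,b,c=111]: 1111  = hex F
Output column (row 0 .. row 31) = 00000000000011110000000000001111
Output column grouped in 4s = 0000 0000 0000 1111 0000 0000 0000 1111 = 0x000F000F
Convert to decimal digit by digit (value = value*16 + digit):
  0 -> 0
  0*16 + 0 = 0
  0*16 + 0 = 0
  0*16 + 15 (F) = 15
  15*16 + 0 = 240
  240*16 + 0 = 3840
  3840*16 + 0 = 61440
  61440*16 + 15 (F) = 983055
Decimal = 983055

983055


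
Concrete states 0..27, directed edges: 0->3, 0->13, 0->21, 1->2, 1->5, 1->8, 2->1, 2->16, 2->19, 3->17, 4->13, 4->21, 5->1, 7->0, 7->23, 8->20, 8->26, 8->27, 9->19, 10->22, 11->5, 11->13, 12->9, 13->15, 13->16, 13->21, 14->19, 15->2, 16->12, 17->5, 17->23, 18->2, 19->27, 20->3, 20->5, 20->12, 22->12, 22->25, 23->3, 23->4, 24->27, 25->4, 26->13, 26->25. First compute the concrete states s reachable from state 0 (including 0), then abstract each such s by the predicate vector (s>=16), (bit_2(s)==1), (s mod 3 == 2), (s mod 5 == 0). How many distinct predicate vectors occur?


BFS from 0:
Concrete reachable: {0, 1, 2, 3, 4, 5, 8, 9, 12, 13, 15, 16, 17, 19, 20, 21, 23, 25, 26, 27}
Abstract via predicates (s>=16), (bit_2(s)==1), (s mod 3 == 2), (s mod 5 == 0):
  (0,0,0,0) <- {1, 3, 9}
  (0,0,0,1) <- {0}
  (0,0,1,0) <- {2, 8}
  (0,1,0,0) <- {4, 12, 13}
  (0,1,0,1) <- {15}
  (0,1,1,1) <- {5}
  (1,0,0,0) <- {16, 19, 27}
  (1,0,0,1) <- {25}
  (1,0,1,0) <- {17, 26}
  (1,1,0,0) <- {21}
  (1,1,1,0) <- {23}
  (1,1,1,1) <- {20}
Distinct abstract states = 12

12


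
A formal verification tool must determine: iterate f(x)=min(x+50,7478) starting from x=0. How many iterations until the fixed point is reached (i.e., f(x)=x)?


Step 1: x=0, cap=7478, increment=50
Step 2: x grows by 50 each step until capped at 7478; fixed point is x=7478
Step 3: iterations = ceil(7478/50) = 150

150


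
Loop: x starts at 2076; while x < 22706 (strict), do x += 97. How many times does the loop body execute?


Step 1: x goes from 2076 toward 22706 by 97; the body runs while x<22706, so iterations = ceil((bound-start)/step)
Step 2: Distance=20630
Step 3: ceil(20630/97)=213

213


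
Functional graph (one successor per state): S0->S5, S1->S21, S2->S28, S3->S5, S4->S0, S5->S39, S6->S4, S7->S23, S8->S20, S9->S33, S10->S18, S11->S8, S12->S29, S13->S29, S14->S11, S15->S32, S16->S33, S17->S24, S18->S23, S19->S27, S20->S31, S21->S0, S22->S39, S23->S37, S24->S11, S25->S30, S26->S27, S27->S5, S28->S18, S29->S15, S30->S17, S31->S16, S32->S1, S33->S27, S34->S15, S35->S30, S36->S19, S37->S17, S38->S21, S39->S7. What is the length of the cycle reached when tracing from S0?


Trace from S0 until a state repeats:
  S0 -> S5 -> S39 -> S7 -> S23 -> S37 -> S17 -> S24 -> S11 -> S8 -> S20 -> S31 -> S16 -> S33 -> S27 -> S5
S5 first seen at step 1, revisited at step 15.
Cycle length = 15 - 1 = 14

14


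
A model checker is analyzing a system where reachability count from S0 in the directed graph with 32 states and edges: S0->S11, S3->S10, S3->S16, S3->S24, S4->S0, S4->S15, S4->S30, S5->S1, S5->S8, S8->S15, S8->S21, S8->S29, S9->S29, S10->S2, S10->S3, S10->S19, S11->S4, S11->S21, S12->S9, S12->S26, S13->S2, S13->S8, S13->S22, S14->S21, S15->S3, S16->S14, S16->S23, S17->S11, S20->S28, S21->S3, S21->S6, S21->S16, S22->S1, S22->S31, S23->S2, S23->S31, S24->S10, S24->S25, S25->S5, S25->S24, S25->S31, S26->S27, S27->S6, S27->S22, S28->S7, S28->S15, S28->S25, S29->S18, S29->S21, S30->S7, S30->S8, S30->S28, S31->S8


BFS from S0:
  layer 0: {S0}
  layer 1: {S11}
  layer 2: {S4, S21}
  layer 3: {S3, S6, S15, S16, S30}
  layer 4: {S7, S8, S10, S14, S23, S24, S28}
  layer 5: {S2, S19, S25, S29, S31}
  layer 6: {S5, S18}
  layer 7: {S1}
Reachable set: {S0, S1, S2, S3, S4, S5, S6, S7, S8, S10, S11, S14, S15, S16, S18, S19, S21, S23, S24, S25, S28, S29, S30, S31}
Count = 24

24


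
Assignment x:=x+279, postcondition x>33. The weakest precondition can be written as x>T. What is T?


Formula: wp(x:=E, P) = P[E/x] (substitute E for x in postcondition)
Step 1: Postcondition: x>33
Step 2: Substitute x+279 for x: x+279>33
Step 3: Solve for x: x > 33-279 = -246

-246


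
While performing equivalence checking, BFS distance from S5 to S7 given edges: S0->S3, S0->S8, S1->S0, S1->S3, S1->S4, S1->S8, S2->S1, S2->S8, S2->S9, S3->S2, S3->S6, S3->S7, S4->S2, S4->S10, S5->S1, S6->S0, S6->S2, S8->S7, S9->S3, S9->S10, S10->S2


BFS layer-by-layer from S5:
  dist 0: {S5}
  dist 1: {S1}
  dist 2: {S0, S3, S4, S8}
  dist 3: {S2, S6, S7, S10}
  -> S7 reached at distance 3
Shortest path length = 3

3


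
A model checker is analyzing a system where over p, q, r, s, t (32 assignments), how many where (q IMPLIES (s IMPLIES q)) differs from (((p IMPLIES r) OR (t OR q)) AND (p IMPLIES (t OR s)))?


F1 = (q IMPLIES (s IMPLIES q))
F2 = (((p IMPLIES r) OR (t OR q)) AND (p IMPLIES (t OR s)))
Evaluate both on each of 32 rows (bits = p,q,r,s,t):
  row 0 [00000]: F1=1 F2=1 -> 0
  row 1 [00001]: F1=1 F2=1 -> 0
  row 2 [00010]: F1=1 F2=1 -> 0
  row 3 [00011]: F1=1 F2=1 -> 0
  row 4 [00100]: F1=1 F2=1 -> 0
  row 5 [00101]: F1=1 F2=1 -> 0
  row 6 [00110]: F1=1 F2=1 -> 0
  row 7 [00111]: F1=1 F2=1 -> 0
  row 8 [01000]: F1=1 F2=1 -> 0
  row 9 [01001]: F1=1 F2=1 -> 0
  row 10 [01010]: F1=1 F2=1 -> 0
  row 11 [01011]: F1=1 F2=1 -> 0
  row 12 [01100]: F1=1 F2=1 -> 0
  row 13 [01101]: F1=1 F2=1 -> 0
  row 14 [01110]: F1=1 F2=1 -> 0
  row 15 [01111]: F1=1 F2=1 -> 0
  row 16 [10000]: F1=1 F2=0 (differ) -> 1
  row 17 [10001]: F1=1 F2=1 -> 0
  row 18 [10010]: F1=1 F2=0 (differ) -> 1
  row 19 [10011]: F1=1 F2=1 -> 0
  row 20 [10100]: F1=1 F2=0 (differ) -> 1
  row 21 [10101]: F1=1 F2=1 -> 0
  row 22 [10110]: F1=1 F2=1 -> 0
  row 23 [10111]: F1=1 F2=1 -> 0
  row 24 [11000]: F1=1 F2=0 (differ) -> 1
  row 25 [11001]: F1=1 F2=1 -> 0
  row 26 [11010]: F1=1 F2=1 -> 0
  row 27 [11011]: F1=1 F2=1 -> 0
  row 28 [11100]: F1=1 F2=0 (differ) -> 1
  row 29 [11101]: F1=1 F2=1 -> 0
  row 30 [11110]: F1=1 F2=1 -> 0
  row 31 [11111]: F1=1 F2=1 -> 0
Full result column, 8 rows per line (p,q fixed per line; r,s,t runs 000..111 left to right):
  rows 0-7 [p,q=00]: 00000000  (ones: 0)
  rows 8-15 [p,q=01]: 00000000  (ones: 0)
  rows 16-23 [p,q=10]: 10101000  (ones: 3)
  rows 24-31 [p,q=11]: 10001000  (ones: 2)
Disagreements = 0+0+3+2 = 5

5


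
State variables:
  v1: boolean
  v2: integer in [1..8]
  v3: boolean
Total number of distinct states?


State space = product of domain sizes of all variables.
Domain sizes:
  v1 (boolean): 2
  v2 (integer in [1..8]): 8
  v3 (boolean): 2
Product = 2 * 8 * 2 = 32

32


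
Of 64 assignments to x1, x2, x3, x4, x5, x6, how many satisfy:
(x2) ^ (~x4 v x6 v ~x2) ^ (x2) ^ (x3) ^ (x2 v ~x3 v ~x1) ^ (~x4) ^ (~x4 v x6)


CNF with 7 clauses over 6 vars (64 assignments).
An assignment satisfies CNF iff every clause has >=1 true literal.
Check each row (bits = x1,x2,x3,x4,x5,x6; clause T/F shown):
  row 0 [000000]: clauses=FTFFTTT -> 0
  row 1 [000001]: clauses=FTFFTTT -> 0
  row 2 [000010]: clauses=FTFFTTT -> 0
  row 3 [000011]: clauses=FTFFTTT -> 0
  row 4 [000100]: clauses=FTFFTFF -> 0
  (every remaining row is evaluated the same way; all 64 results are listed next)
Full result column, 8 rows per line (x1,x2,x3 fixed per line; x4,x5,x6 runs 000..111 left to right):
  rows 0-7 [x1,x2,x3=000]: 00000000  (ones: 0)
  rows 8-15 [x1,x2,x3=001]: 00000000  (ones: 0)
  rows 16-23 [x1,x2,x3=010]: 00000000  (ones: 0)
  rows 24-31 [x1,x2,x3=011]: 11110000  (ones: 4)
  rows 32-39 [x1,x2,x3=100]: 00000000  (ones: 0)
  rows 40-47 [x1,x2,x3=101]: 00000000  (ones: 0)
  rows 48-55 [x1,x2,x3=110]: 00000000  (ones: 0)
  rows 56-63 [x1,x2,x3=111]: 11110000  (ones: 4)
Satisfying assignments = 0+0+0+4+0+0+0+4 = 8

8


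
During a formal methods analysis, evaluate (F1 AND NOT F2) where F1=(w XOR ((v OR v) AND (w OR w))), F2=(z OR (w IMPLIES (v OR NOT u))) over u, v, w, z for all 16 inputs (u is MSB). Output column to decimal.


F1 = (w XOR ((v OR v) AND (w OR w)))
F2 = (z OR (w IMPLIES (v OR NOT u)))
Counterexample to F1=>F2 is where F1=1 and F2=0.
Evaluate each row (bits = u,v,w,z, MSB first):
  row 0 [0000]: F1=0 F2=1 -> F1&~F2 -> 0
  row 1 [0001]: F1=0 F2=1 -> F1&~F2 -> 0
  row 2 [0010]: F1=1 F2=1 -> F1&~F2 -> 0
  row 3 [0011]: F1=1 F2=1 -> F1&~F2 -> 0
  row 4 [0100]: F1=0 F2=1 -> F1&~F2 -> 0
  row 5 [0101]: F1=0 F2=1 -> F1&~F2 -> 0
  row 6 [0110]: F1=0 F2=1 -> F1&~F2 -> 0
  row 7 [0111]: F1=0 F2=1 -> F1&~F2 -> 0
  row 8 [1000]: F1=0 F2=1 -> F1&~F2 -> 0
  row 9 [1001]: F1=0 F2=1 -> F1&~F2 -> 0
  row 10 [1010]: F1=1 F2=0 -> F1&~F2 -> 1
  row 11 [1011]: F1=1 F2=1 -> F1&~F2 -> 0
  row 12 [1100]: F1=0 F2=1 -> F1&~F2 -> 0
  row 13 [1101]: F1=0 F2=1 -> F1&~F2 -> 0
  row 14 [1110]: F1=0 F2=1 -> F1&~F2 -> 0
  row 15 [1111]: F1=0 F2=1 -> F1&~F2 -> 0
Full result column, 4 rows per line (u,v fixed per line; w,z runs 00..11 left to right):
  rows 0-3 [u,v=00]: 0000  = hex 0
  rows 4-7 [u,v=01]: 0000  = hex 0
  rows 8-11 [u,v=10]: 0010  = hex 2
  rows 12-15 [u,v=11]: 0000  = hex 0
Counterexample vector (row 0 .. row 15) = 0000000000100000
Output column grouped in 4s = 0000 0000 0010 0000 = 0x0020
Convert to decimal digit by digit (value = value*16 + digit):
  0 -> 0
  0*16 + 0 = 0
  0*16 + 2 = 2
  2*16 + 0 = 32
Decimal = 32

32


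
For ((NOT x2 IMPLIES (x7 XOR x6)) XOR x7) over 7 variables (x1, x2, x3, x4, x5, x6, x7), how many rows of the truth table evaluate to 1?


Formula: ((NOT x2 IMPLIES (x7 XOR x6)) XOR x7) over 7 vars (128 rows)
Evaluate each row (x1, x2, x3, x4, x5, x6, x7 as bits, MSB first):
  row 0 [0000000]: ((NOT 0 IMPLIES (0 XOR 0)) XOR 0) -> 0
  row 1 [0000001]: ((NOT 0 IMPLIES (1 XOR 0)) XOR 1) -> 0
  row 2 [0000010]: ((NOT 0 IMPLIES (0 XOR 1)) XOR 0) -> 1
  row 3 [0000011]: ((NOT 0 IMPLIES (1 XOR 1)) XOR 1) -> 1
  row 4 [0000100]: ((NOT 0 IMPLIES (0 XOR 0)) XOR 0) -> 0
  (every remaining row is evaluated the same way; all 128 results are listed next)
Full result column, 8 rows per line (x1,x2,x3,x4 fixed per line; x5,x6,x7 runs 000..111 left to right):
  rows 0-7 [x1,x2,x3,x4=0000]: 00110011  (ones: 4)
  rows 8-15 [x1,x2,x3,x4=0001]: 00110011  (ones: 4)
  rows 16-23 [x1,x2,x3,x4=0010]: 00110011  (ones: 4)
  rows 24-31 [x1,x2,x3,x4=0011]: 00110011  (ones: 4)
  rows 32-39 [x1,x2,x3,x4=0100]: 10101010  (ones: 4)
  rows 40-47 [x1,x2,x3,x4=0101]: 10101010  (ones: 4)
  rows 48-55 [x1,x2,x3,x4=0110]: 10101010  (ones: 4)
  rows 56-63 [x1,x2,x3,x4=0111]: 10101010  (ones: 4)
  rows 64-71 [x1,x2,x3,x4=1000]: 00110011  (ones: 4)
  rows 72-79 [x1,x2,x3,x4=1001]: 00110011  (ones: 4)
  rows 80-87 [x1,x2,x3,x4=1010]: 00110011  (ones: 4)
  rows 88-95 [x1,x2,x3,x4=1011]: 00110011  (ones: 4)
  rows 96-103 [x1,x2,x3,x4=1100]: 10101010  (ones: 4)
  rows 104-111 [x1,x2,x3,x4=1101]: 10101010  (ones: 4)
  rows 112-119 [x1,x2,x3,x4=1110]: 10101010  (ones: 4)
  rows 120-127 [x1,x2,x3,x4=1111]: 10101010  (ones: 4)
Count of 1-rows = 4+4+4+4+4+4+4+4+4+4+4+4+4+4+4+4 = 64

64


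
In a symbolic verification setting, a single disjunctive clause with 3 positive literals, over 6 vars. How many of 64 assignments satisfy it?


Step 1: Total=2^6=64
Step 2: Unsat when all 3 false: 2^3=8
Step 3: Sat=64-8=56

56


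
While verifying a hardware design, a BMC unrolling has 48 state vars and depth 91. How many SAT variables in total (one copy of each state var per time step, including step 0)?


BMC unrolls to depth k, creating one copy of each state var for steps 0..k.
Step count = 91 + 1 = 92 (steps 0 through 91)
Vars per step = 48
Total = 48 * 92 = 4416

4416


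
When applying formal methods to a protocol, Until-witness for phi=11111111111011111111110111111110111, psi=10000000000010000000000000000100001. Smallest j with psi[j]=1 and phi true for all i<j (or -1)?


(phi U psi) at 0: need smallest j with psi[j]=1 and phi[i]=1 for all i in [0,j).
Scan from step 0:
  step 0: psi=1 and phi held for [0,0) -> witness found
Witness step = 0

0


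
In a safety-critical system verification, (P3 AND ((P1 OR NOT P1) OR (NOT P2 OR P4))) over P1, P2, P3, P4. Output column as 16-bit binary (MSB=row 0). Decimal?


Formula: (P3 AND ((P1 OR NOT P1) OR (NOT P2 OR P4))) over P1, P2, P3, P4 (16 rows)
Evaluate each row (bits = P1,P2,P3,P4, MSB first):
  row 0 [0000]: (0 AND ((0 OR NOT 0) OR (NOT 0 OR 0))) -> 0
  row 1 [0001]: (0 AND ((0 OR NOT 0) OR (NOT 0 OR 1))) -> 0
  row 2 [0010]: (1 AND ((0 OR NOT 0) OR (NOT 0 OR 0))) -> 1
  row 3 [0011]: (1 AND ((0 OR NOT 0) OR (NOT 0 OR 1))) -> 1
  row 4 [0100]: (0 AND ((0 OR NOT 0) OR (NOT 1 OR 0))) -> 0
  row 5 [0101]: (0 AND ((0 OR NOT 0) OR (NOT 1 OR 1))) -> 0
  row 6 [0110]: (1 AND ((0 OR NOT 0) OR (NOT 1 OR 0))) -> 1
  row 7 [0111]: (1 AND ((0 OR NOT 0) OR (NOT 1 OR 1))) -> 1
  row 8 [1000]: (0 AND ((1 OR NOT 1) OR (NOT 0 OR 0))) -> 0
  row 9 [1001]: (0 AND ((1 OR NOT 1) OR (NOT 0 OR 1))) -> 0
  row 10 [1010]: (1 AND ((1 OR NOT 1) OR (NOT 0 OR 0))) -> 1
  row 11 [1011]: (1 AND ((1 OR NOT 1) OR (NOT 0 OR 1))) -> 1
  row 12 [1100]: (0 AND ((1 OR NOT 1) OR (NOT 1 OR 0))) -> 0
  row 13 [1101]: (0 AND ((1 OR NOT 1) OR (NOT 1 OR 1))) -> 0
  row 14 [1110]: (1 AND ((1 OR NOT 1) OR (NOT 1 OR 0))) -> 1
  row 15 [1111]: (1 AND ((1 OR NOT 1) OR (NOT 1 OR 1))) -> 1
Full result column, 4 rows per line (P1,P2 fixed per line; P3,P4 runs 00..11 left to right):
  rows 0-3 [P1,P2=00]: 0011  = hex 3
  rows 4-7 [P1,P2=01]: 0011  = hex 3
  rows 8-11 [P1,P2=10]: 0011  = hex 3
  rows 12-15 [P1,P2=11]: 0011  = hex 3
Output column (row 0 .. row 15) = 0011001100110011
Output column grouped in 4s = 0011 0011 0011 0011 = 0x3333
Convert to decimal digit by digit (value = value*16 + digit):
  3 -> 3
  3*16 + 3 = 51
  51*16 + 3 = 819
  819*16 + 3 = 13107
Decimal = 13107

13107


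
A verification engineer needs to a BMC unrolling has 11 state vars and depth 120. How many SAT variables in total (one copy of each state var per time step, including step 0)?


BMC unrolls to depth k, creating one copy of each state var for steps 0..k.
Step count = 120 + 1 = 121 (steps 0 through 120)
Vars per step = 11
Total = 11 * 121 = 1331

1331
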